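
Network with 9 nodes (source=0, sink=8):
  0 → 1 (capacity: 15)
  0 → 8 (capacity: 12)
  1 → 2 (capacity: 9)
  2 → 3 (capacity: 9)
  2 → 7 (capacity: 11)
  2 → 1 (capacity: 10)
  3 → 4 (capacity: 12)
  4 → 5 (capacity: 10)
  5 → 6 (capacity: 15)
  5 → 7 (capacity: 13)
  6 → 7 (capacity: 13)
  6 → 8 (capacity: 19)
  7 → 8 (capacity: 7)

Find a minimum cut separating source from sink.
Min cut value = 21, edges: (0,8), (1,2)

Min cut value: 21
Partition: S = [0, 1], T = [2, 3, 4, 5, 6, 7, 8]
Cut edges: (0,8), (1,2)

By max-flow min-cut theorem, max flow = min cut = 21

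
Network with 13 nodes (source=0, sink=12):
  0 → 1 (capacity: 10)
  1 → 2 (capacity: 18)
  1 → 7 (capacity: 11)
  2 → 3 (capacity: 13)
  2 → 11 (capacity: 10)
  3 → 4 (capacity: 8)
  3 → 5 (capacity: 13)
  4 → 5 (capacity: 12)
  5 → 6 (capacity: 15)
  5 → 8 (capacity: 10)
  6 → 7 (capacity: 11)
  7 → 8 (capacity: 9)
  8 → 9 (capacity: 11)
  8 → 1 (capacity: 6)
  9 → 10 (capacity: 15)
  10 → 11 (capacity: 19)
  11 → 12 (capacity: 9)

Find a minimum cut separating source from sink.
Min cut value = 9, edges: (11,12)

Min cut value: 9
Partition: S = [0, 1, 2, 3, 4, 5, 6, 7, 8, 9, 10, 11], T = [12]
Cut edges: (11,12)

By max-flow min-cut theorem, max flow = min cut = 9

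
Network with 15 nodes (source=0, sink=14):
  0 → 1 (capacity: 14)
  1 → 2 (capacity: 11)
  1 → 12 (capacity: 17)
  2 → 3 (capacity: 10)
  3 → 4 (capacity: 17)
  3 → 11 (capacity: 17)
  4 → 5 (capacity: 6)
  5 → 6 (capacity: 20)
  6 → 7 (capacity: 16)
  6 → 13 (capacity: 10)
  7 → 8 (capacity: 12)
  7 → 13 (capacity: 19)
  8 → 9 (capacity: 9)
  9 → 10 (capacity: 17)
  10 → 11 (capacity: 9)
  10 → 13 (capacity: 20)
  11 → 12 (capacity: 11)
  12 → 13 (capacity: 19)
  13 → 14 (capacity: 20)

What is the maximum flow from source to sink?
Maximum flow = 14

Max flow: 14

Flow assignment:
  0 → 1: 14/14
  1 → 12: 14/17
  12 → 13: 14/19
  13 → 14: 14/20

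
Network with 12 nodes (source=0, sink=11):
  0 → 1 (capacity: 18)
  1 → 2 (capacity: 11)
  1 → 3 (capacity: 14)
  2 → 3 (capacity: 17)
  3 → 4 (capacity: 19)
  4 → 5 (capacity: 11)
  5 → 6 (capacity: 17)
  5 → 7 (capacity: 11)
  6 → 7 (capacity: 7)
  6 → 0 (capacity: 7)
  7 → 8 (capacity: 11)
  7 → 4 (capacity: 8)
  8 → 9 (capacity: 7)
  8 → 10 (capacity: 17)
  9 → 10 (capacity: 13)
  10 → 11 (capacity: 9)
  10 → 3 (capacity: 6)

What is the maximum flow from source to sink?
Maximum flow = 9

Max flow: 9

Flow assignment:
  0 → 1: 9/18
  1 → 2: 4/11
  1 → 3: 5/14
  2 → 3: 4/17
  3 → 4: 11/19
  4 → 5: 11/11
  5 → 7: 11/11
  7 → 8: 11/11
  8 → 10: 11/17
  10 → 11: 9/9
  10 → 3: 2/6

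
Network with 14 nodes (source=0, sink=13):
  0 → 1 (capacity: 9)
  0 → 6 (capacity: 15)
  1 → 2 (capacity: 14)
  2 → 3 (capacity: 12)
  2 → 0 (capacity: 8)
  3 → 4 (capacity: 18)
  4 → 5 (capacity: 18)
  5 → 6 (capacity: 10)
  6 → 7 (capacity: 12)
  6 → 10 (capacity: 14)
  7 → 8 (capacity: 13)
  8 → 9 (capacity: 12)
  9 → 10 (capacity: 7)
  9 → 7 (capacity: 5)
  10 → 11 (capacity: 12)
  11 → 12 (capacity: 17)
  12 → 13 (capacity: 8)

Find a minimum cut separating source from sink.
Min cut value = 8, edges: (12,13)

Min cut value: 8
Partition: S = [0, 1, 2, 3, 4, 5, 6, 7, 8, 9, 10, 11, 12], T = [13]
Cut edges: (12,13)

By max-flow min-cut theorem, max flow = min cut = 8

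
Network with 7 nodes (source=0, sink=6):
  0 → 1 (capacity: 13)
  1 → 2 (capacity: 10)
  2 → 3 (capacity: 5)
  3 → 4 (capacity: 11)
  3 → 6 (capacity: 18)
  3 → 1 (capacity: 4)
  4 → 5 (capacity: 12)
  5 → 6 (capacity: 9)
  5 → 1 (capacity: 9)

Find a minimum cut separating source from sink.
Min cut value = 5, edges: (2,3)

Min cut value: 5
Partition: S = [0, 1, 2], T = [3, 4, 5, 6]
Cut edges: (2,3)

By max-flow min-cut theorem, max flow = min cut = 5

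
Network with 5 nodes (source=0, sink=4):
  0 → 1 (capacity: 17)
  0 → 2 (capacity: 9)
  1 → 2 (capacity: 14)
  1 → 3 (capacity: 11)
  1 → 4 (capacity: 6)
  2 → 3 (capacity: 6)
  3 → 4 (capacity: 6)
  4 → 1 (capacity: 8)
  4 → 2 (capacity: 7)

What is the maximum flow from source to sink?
Maximum flow = 12

Max flow: 12

Flow assignment:
  0 → 1: 6/17
  0 → 2: 6/9
  1 → 4: 6/6
  2 → 3: 6/6
  3 → 4: 6/6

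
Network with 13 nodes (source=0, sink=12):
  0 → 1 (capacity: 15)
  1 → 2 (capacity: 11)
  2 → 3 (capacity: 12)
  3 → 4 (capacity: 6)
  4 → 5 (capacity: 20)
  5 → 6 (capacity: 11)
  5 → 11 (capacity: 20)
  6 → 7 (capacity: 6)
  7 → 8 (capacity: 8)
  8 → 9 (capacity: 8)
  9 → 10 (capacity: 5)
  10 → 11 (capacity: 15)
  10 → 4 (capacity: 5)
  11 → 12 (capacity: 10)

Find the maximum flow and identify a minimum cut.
Max flow = 6, Min cut edges: (3,4)

Maximum flow: 6
Minimum cut: (3,4)
Partition: S = [0, 1, 2, 3], T = [4, 5, 6, 7, 8, 9, 10, 11, 12]

Max-flow min-cut theorem verified: both equal 6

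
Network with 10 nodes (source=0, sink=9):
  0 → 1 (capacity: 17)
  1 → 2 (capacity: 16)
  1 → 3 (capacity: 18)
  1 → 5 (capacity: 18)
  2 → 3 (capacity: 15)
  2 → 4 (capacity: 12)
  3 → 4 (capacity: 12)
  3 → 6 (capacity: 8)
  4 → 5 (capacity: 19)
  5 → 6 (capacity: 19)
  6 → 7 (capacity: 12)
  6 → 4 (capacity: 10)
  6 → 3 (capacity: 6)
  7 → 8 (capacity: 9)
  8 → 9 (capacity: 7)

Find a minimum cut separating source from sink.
Min cut value = 7, edges: (8,9)

Min cut value: 7
Partition: S = [0, 1, 2, 3, 4, 5, 6, 7, 8], T = [9]
Cut edges: (8,9)

By max-flow min-cut theorem, max flow = min cut = 7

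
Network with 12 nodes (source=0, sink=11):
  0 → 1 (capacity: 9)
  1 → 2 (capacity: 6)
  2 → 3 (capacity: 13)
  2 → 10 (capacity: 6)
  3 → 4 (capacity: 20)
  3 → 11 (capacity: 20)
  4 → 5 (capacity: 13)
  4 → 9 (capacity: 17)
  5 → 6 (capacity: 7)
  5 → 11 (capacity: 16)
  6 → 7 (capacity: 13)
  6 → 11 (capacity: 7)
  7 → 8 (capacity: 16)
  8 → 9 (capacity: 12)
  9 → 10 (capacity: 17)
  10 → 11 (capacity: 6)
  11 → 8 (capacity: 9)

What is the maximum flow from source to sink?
Maximum flow = 6

Max flow: 6

Flow assignment:
  0 → 1: 6/9
  1 → 2: 6/6
  2 → 3: 6/13
  3 → 11: 6/20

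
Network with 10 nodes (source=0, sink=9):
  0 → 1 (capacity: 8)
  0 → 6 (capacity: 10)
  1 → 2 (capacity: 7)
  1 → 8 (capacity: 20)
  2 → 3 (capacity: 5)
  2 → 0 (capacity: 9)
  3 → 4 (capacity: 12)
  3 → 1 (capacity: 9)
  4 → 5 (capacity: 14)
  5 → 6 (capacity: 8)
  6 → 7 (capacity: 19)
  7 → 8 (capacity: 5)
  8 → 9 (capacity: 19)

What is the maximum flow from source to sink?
Maximum flow = 13

Max flow: 13

Flow assignment:
  0 → 1: 8/8
  0 → 6: 5/10
  1 → 8: 8/20
  6 → 7: 5/19
  7 → 8: 5/5
  8 → 9: 13/19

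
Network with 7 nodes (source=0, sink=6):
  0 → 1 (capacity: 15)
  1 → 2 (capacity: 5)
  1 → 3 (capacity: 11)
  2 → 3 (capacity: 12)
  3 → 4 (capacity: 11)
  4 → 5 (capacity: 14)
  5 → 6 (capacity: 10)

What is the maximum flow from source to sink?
Maximum flow = 10

Max flow: 10

Flow assignment:
  0 → 1: 10/15
  1 → 3: 10/11
  3 → 4: 10/11
  4 → 5: 10/14
  5 → 6: 10/10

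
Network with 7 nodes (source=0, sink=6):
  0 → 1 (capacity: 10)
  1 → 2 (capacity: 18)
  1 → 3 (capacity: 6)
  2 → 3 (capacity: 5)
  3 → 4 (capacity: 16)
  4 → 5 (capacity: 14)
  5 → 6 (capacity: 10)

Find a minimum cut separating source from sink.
Min cut value = 10, edges: (5,6)

Min cut value: 10
Partition: S = [0, 1, 2, 3, 4, 5], T = [6]
Cut edges: (5,6)

By max-flow min-cut theorem, max flow = min cut = 10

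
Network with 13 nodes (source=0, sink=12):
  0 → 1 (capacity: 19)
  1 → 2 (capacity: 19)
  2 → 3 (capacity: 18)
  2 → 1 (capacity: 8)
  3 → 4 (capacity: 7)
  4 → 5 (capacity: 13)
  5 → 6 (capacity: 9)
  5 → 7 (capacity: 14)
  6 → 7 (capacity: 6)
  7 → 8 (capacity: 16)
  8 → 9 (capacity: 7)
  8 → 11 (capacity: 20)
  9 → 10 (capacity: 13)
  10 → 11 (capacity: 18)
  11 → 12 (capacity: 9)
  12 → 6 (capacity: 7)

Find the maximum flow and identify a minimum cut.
Max flow = 7, Min cut edges: (3,4)

Maximum flow: 7
Minimum cut: (3,4)
Partition: S = [0, 1, 2, 3], T = [4, 5, 6, 7, 8, 9, 10, 11, 12]

Max-flow min-cut theorem verified: both equal 7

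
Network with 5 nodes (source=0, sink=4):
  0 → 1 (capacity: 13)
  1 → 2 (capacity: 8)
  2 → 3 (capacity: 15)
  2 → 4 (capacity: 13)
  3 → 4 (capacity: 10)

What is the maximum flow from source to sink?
Maximum flow = 8

Max flow: 8

Flow assignment:
  0 → 1: 8/13
  1 → 2: 8/8
  2 → 4: 8/13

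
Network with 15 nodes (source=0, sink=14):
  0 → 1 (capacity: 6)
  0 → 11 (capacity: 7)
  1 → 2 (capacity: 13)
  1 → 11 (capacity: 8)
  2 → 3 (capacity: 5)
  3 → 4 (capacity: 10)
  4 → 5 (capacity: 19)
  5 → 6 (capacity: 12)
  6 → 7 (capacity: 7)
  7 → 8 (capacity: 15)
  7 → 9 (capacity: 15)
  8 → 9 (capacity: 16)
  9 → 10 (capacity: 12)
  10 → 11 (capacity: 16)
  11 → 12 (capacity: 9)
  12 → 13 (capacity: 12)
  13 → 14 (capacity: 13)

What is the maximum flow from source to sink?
Maximum flow = 9

Max flow: 9

Flow assignment:
  0 → 1: 2/6
  0 → 11: 7/7
  1 → 11: 2/8
  11 → 12: 9/9
  12 → 13: 9/12
  13 → 14: 9/13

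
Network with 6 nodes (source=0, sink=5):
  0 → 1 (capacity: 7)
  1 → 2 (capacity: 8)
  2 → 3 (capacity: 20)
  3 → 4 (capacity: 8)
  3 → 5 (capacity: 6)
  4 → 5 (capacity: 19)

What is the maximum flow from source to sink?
Maximum flow = 7

Max flow: 7

Flow assignment:
  0 → 1: 7/7
  1 → 2: 7/8
  2 → 3: 7/20
  3 → 4: 1/8
  3 → 5: 6/6
  4 → 5: 1/19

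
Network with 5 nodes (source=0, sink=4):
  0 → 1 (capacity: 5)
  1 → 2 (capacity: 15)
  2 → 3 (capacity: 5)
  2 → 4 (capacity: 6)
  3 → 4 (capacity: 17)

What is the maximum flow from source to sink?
Maximum flow = 5

Max flow: 5

Flow assignment:
  0 → 1: 5/5
  1 → 2: 5/15
  2 → 4: 5/6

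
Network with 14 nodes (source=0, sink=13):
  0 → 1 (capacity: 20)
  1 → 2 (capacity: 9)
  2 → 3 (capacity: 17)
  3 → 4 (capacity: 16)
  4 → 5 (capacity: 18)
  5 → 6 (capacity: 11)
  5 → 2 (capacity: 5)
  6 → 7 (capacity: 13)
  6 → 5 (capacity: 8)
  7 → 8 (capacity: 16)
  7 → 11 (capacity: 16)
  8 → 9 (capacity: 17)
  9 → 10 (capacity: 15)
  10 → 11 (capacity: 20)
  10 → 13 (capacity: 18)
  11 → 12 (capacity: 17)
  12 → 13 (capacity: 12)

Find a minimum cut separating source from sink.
Min cut value = 9, edges: (1,2)

Min cut value: 9
Partition: S = [0, 1], T = [2, 3, 4, 5, 6, 7, 8, 9, 10, 11, 12, 13]
Cut edges: (1,2)

By max-flow min-cut theorem, max flow = min cut = 9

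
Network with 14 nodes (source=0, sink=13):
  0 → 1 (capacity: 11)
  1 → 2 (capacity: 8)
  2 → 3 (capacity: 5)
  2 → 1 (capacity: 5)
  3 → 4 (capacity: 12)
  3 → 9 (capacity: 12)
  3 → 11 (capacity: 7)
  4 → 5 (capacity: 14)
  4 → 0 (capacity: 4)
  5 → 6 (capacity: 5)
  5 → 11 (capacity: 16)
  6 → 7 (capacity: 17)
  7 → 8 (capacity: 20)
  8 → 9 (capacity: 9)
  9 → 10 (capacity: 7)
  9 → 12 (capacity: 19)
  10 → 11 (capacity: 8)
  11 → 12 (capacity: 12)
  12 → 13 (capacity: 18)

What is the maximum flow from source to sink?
Maximum flow = 5

Max flow: 5

Flow assignment:
  0 → 1: 5/11
  1 → 2: 5/8
  2 → 3: 5/5
  3 → 9: 5/12
  9 → 12: 5/19
  12 → 13: 5/18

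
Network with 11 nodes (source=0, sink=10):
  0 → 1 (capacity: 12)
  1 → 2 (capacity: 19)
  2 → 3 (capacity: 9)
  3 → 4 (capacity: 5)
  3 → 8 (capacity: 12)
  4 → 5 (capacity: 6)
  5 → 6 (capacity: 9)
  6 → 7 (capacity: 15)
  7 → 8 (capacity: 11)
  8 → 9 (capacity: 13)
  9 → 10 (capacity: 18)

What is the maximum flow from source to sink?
Maximum flow = 9

Max flow: 9

Flow assignment:
  0 → 1: 9/12
  1 → 2: 9/19
  2 → 3: 9/9
  3 → 8: 9/12
  8 → 9: 9/13
  9 → 10: 9/18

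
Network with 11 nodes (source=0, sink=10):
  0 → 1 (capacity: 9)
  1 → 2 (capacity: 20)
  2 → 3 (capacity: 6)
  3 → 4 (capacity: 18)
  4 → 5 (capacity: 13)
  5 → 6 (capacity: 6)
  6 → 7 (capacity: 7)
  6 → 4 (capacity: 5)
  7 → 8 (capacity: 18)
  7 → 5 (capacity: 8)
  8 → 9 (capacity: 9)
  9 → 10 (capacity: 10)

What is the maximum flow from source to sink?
Maximum flow = 6

Max flow: 6

Flow assignment:
  0 → 1: 6/9
  1 → 2: 6/20
  2 → 3: 6/6
  3 → 4: 6/18
  4 → 5: 6/13
  5 → 6: 6/6
  6 → 7: 6/7
  7 → 8: 6/18
  8 → 9: 6/9
  9 → 10: 6/10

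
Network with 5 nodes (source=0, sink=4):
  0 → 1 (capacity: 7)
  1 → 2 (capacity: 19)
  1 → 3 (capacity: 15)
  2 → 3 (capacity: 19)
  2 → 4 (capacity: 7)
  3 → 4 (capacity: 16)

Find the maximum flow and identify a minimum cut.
Max flow = 7, Min cut edges: (0,1)

Maximum flow: 7
Minimum cut: (0,1)
Partition: S = [0], T = [1, 2, 3, 4]

Max-flow min-cut theorem verified: both equal 7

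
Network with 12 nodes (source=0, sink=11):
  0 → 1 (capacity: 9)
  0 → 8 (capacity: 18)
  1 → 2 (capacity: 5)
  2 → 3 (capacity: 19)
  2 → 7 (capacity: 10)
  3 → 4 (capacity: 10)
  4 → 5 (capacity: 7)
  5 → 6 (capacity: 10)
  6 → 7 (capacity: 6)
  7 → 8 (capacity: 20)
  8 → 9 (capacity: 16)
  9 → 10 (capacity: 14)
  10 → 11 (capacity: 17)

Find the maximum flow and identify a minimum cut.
Max flow = 14, Min cut edges: (9,10)

Maximum flow: 14
Minimum cut: (9,10)
Partition: S = [0, 1, 2, 3, 4, 5, 6, 7, 8, 9], T = [10, 11]

Max-flow min-cut theorem verified: both equal 14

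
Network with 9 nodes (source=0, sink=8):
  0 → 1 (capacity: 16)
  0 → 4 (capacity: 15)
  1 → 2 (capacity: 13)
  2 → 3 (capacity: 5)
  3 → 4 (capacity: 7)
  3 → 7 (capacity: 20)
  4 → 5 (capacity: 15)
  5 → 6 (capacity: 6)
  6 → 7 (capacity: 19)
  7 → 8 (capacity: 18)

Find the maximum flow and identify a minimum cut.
Max flow = 11, Min cut edges: (2,3), (5,6)

Maximum flow: 11
Minimum cut: (2,3), (5,6)
Partition: S = [0, 1, 2, 4, 5], T = [3, 6, 7, 8]

Max-flow min-cut theorem verified: both equal 11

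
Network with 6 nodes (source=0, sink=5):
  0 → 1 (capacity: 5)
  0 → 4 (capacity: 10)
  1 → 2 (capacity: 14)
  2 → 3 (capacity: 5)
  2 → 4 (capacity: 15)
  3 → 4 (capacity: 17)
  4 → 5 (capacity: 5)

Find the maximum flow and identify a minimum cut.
Max flow = 5, Min cut edges: (4,5)

Maximum flow: 5
Minimum cut: (4,5)
Partition: S = [0, 1, 2, 3, 4], T = [5]

Max-flow min-cut theorem verified: both equal 5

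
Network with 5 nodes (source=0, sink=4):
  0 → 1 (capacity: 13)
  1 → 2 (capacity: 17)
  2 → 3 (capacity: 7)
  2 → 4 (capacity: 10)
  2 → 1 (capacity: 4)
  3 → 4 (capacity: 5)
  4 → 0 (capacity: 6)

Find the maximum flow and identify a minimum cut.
Max flow = 13, Min cut edges: (0,1)

Maximum flow: 13
Minimum cut: (0,1)
Partition: S = [0], T = [1, 2, 3, 4]

Max-flow min-cut theorem verified: both equal 13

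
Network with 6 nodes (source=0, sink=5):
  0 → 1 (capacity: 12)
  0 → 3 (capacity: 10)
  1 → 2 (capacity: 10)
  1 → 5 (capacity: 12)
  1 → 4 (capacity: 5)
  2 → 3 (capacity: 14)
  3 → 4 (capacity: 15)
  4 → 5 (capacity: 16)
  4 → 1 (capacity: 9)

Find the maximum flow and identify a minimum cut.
Max flow = 22, Min cut edges: (0,1), (0,3)

Maximum flow: 22
Minimum cut: (0,1), (0,3)
Partition: S = [0], T = [1, 2, 3, 4, 5]

Max-flow min-cut theorem verified: both equal 22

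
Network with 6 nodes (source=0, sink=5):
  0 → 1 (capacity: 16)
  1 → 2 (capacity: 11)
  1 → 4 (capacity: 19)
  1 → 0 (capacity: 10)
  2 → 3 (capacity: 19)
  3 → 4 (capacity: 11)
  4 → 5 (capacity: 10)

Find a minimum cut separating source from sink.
Min cut value = 10, edges: (4,5)

Min cut value: 10
Partition: S = [0, 1, 2, 3, 4], T = [5]
Cut edges: (4,5)

By max-flow min-cut theorem, max flow = min cut = 10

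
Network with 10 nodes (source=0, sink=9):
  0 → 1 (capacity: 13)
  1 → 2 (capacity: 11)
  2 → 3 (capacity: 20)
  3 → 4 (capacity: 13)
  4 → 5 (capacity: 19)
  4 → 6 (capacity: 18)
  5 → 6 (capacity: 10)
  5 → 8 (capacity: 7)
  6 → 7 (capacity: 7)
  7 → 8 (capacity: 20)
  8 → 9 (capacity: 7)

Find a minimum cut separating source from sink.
Min cut value = 7, edges: (8,9)

Min cut value: 7
Partition: S = [0, 1, 2, 3, 4, 5, 6, 7, 8], T = [9]
Cut edges: (8,9)

By max-flow min-cut theorem, max flow = min cut = 7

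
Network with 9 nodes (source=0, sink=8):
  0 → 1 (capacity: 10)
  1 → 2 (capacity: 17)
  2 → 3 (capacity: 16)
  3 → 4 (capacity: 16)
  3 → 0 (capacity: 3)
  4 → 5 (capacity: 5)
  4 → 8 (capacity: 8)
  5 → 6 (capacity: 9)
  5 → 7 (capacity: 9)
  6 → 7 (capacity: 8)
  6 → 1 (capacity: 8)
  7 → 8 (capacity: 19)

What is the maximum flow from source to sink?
Maximum flow = 10

Max flow: 10

Flow assignment:
  0 → 1: 10/10
  1 → 2: 10/17
  2 → 3: 10/16
  3 → 4: 10/16
  4 → 5: 2/5
  4 → 8: 8/8
  5 → 7: 2/9
  7 → 8: 2/19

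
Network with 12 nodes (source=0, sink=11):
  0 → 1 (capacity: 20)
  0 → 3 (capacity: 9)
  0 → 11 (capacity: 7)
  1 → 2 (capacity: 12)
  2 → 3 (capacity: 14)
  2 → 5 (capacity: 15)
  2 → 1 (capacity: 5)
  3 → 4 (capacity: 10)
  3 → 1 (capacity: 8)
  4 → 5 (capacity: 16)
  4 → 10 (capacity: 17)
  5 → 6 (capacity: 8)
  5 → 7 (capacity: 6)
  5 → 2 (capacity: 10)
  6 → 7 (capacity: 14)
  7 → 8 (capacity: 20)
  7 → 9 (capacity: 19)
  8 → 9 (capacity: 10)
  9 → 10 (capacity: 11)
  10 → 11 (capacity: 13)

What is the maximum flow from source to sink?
Maximum flow = 20

Max flow: 20

Flow assignment:
  0 → 1: 12/20
  0 → 3: 1/9
  0 → 11: 7/7
  1 → 2: 12/12
  2 → 3: 1/14
  2 → 5: 11/15
  3 → 4: 2/10
  4 → 10: 2/17
  5 → 6: 5/8
  5 → 7: 6/6
  6 → 7: 5/14
  7 → 9: 11/19
  9 → 10: 11/11
  10 → 11: 13/13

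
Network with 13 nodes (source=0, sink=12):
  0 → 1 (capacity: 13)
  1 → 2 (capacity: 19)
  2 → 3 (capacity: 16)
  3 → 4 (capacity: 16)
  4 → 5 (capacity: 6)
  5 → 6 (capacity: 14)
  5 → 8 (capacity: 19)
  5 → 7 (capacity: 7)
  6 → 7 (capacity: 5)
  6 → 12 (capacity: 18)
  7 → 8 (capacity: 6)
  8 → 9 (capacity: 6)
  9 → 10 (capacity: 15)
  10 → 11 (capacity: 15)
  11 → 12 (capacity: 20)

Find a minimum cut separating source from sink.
Min cut value = 6, edges: (4,5)

Min cut value: 6
Partition: S = [0, 1, 2, 3, 4], T = [5, 6, 7, 8, 9, 10, 11, 12]
Cut edges: (4,5)

By max-flow min-cut theorem, max flow = min cut = 6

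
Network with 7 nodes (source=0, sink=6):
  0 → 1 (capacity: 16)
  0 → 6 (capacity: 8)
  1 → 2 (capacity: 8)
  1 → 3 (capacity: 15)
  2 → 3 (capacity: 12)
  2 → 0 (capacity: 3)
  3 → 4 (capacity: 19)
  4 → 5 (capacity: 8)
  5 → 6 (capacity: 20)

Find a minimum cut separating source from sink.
Min cut value = 16, edges: (0,6), (4,5)

Min cut value: 16
Partition: S = [0, 1, 2, 3, 4], T = [5, 6]
Cut edges: (0,6), (4,5)

By max-flow min-cut theorem, max flow = min cut = 16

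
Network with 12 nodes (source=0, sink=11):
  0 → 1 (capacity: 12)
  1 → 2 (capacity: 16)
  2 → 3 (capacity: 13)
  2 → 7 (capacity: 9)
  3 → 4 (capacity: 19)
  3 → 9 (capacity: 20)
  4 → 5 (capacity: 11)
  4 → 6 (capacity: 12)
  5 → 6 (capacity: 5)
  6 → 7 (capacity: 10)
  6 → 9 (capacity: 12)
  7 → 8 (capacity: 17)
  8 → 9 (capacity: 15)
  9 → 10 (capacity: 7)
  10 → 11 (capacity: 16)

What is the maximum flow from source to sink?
Maximum flow = 7

Max flow: 7

Flow assignment:
  0 → 1: 7/12
  1 → 2: 7/16
  2 → 3: 7/13
  3 → 9: 7/20
  9 → 10: 7/7
  10 → 11: 7/16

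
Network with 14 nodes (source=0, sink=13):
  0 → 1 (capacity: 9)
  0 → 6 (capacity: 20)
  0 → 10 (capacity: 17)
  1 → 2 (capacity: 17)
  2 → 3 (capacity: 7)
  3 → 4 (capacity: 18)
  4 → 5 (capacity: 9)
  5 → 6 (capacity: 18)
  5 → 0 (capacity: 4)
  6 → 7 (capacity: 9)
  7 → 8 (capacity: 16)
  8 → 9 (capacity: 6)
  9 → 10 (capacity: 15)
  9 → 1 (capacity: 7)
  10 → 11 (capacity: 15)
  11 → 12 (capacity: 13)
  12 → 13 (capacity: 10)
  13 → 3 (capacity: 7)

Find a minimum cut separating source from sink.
Min cut value = 10, edges: (12,13)

Min cut value: 10
Partition: S = [0, 1, 2, 3, 4, 5, 6, 7, 8, 9, 10, 11, 12], T = [13]
Cut edges: (12,13)

By max-flow min-cut theorem, max flow = min cut = 10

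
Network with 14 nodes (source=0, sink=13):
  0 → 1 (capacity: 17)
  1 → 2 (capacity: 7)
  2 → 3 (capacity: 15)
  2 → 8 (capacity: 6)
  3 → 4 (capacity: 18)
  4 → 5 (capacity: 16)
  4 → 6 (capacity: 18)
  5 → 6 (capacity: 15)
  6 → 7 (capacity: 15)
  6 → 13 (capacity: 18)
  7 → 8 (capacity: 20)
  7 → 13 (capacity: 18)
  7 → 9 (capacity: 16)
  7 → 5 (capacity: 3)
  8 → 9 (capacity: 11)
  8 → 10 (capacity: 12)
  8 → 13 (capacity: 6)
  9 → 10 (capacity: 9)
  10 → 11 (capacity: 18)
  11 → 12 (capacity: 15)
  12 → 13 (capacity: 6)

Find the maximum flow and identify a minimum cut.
Max flow = 7, Min cut edges: (1,2)

Maximum flow: 7
Minimum cut: (1,2)
Partition: S = [0, 1], T = [2, 3, 4, 5, 6, 7, 8, 9, 10, 11, 12, 13]

Max-flow min-cut theorem verified: both equal 7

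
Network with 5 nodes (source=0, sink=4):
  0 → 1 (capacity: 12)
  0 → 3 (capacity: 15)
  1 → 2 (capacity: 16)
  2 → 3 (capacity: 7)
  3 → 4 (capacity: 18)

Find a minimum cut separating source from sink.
Min cut value = 18, edges: (3,4)

Min cut value: 18
Partition: S = [0, 1, 2, 3], T = [4]
Cut edges: (3,4)

By max-flow min-cut theorem, max flow = min cut = 18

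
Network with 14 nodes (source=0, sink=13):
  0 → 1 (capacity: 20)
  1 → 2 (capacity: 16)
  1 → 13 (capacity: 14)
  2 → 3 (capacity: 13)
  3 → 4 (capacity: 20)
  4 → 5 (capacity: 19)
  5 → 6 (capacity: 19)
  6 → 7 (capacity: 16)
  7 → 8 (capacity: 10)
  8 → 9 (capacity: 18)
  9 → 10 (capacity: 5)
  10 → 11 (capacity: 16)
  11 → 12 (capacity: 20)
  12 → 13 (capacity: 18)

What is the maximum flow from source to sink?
Maximum flow = 19

Max flow: 19

Flow assignment:
  0 → 1: 19/20
  1 → 2: 5/16
  1 → 13: 14/14
  2 → 3: 5/13
  3 → 4: 5/20
  4 → 5: 5/19
  5 → 6: 5/19
  6 → 7: 5/16
  7 → 8: 5/10
  8 → 9: 5/18
  9 → 10: 5/5
  10 → 11: 5/16
  11 → 12: 5/20
  12 → 13: 5/18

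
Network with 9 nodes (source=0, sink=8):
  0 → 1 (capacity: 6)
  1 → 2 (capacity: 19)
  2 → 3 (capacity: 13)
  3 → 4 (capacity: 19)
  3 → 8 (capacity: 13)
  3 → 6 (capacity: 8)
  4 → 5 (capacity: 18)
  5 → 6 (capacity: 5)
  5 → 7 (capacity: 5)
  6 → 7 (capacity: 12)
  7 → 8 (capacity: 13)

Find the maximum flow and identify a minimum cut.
Max flow = 6, Min cut edges: (0,1)

Maximum flow: 6
Minimum cut: (0,1)
Partition: S = [0], T = [1, 2, 3, 4, 5, 6, 7, 8]

Max-flow min-cut theorem verified: both equal 6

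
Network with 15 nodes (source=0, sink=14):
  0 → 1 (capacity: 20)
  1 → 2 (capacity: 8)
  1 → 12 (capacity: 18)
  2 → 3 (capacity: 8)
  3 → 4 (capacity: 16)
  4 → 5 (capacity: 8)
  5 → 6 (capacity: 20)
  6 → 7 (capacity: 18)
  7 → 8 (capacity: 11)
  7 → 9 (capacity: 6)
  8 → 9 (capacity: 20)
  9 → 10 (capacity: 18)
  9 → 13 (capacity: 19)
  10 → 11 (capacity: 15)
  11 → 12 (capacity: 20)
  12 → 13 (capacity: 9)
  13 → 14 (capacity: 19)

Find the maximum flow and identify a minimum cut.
Max flow = 17, Min cut edges: (4,5), (12,13)

Maximum flow: 17
Minimum cut: (4,5), (12,13)
Partition: S = [0, 1, 2, 3, 4, 10, 11, 12], T = [5, 6, 7, 8, 9, 13, 14]

Max-flow min-cut theorem verified: both equal 17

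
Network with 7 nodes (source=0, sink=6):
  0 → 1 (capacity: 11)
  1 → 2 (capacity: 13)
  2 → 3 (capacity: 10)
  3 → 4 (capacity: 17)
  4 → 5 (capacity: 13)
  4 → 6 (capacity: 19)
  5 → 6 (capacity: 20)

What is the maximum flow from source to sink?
Maximum flow = 10

Max flow: 10

Flow assignment:
  0 → 1: 10/11
  1 → 2: 10/13
  2 → 3: 10/10
  3 → 4: 10/17
  4 → 6: 10/19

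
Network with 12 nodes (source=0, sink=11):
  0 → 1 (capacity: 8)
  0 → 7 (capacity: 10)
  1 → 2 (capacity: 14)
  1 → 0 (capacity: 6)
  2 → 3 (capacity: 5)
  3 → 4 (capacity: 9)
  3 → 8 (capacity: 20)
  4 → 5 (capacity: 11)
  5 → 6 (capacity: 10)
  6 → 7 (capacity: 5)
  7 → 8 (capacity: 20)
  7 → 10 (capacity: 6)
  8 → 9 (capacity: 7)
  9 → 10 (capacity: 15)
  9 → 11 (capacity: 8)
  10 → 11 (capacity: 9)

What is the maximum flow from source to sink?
Maximum flow = 13

Max flow: 13

Flow assignment:
  0 → 1: 5/8
  0 → 7: 8/10
  1 → 2: 5/14
  2 → 3: 5/5
  3 → 8: 5/20
  7 → 8: 2/20
  7 → 10: 6/6
  8 → 9: 7/7
  9 → 11: 7/8
  10 → 11: 6/9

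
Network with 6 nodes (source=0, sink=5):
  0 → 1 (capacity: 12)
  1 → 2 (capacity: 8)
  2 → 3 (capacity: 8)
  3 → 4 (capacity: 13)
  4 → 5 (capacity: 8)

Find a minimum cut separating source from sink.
Min cut value = 8, edges: (4,5)

Min cut value: 8
Partition: S = [0, 1, 2, 3, 4], T = [5]
Cut edges: (4,5)

By max-flow min-cut theorem, max flow = min cut = 8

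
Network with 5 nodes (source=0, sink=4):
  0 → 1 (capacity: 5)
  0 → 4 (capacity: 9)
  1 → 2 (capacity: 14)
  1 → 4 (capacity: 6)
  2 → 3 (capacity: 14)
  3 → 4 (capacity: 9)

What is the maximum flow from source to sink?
Maximum flow = 14

Max flow: 14

Flow assignment:
  0 → 1: 5/5
  0 → 4: 9/9
  1 → 4: 5/6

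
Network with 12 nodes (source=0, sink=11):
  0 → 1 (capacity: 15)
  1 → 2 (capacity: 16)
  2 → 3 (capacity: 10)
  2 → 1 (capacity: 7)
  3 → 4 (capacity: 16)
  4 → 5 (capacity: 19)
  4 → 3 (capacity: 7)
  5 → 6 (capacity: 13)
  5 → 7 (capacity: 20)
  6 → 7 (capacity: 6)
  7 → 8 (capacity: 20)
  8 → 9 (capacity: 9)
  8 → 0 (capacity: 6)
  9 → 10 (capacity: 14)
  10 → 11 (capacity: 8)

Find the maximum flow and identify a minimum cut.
Max flow = 8, Min cut edges: (10,11)

Maximum flow: 8
Minimum cut: (10,11)
Partition: S = [0, 1, 2, 3, 4, 5, 6, 7, 8, 9, 10], T = [11]

Max-flow min-cut theorem verified: both equal 8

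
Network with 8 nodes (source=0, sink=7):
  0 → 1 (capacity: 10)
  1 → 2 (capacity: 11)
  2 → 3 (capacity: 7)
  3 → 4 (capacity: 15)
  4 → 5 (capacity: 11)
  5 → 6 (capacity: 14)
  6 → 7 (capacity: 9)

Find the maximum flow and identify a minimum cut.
Max flow = 7, Min cut edges: (2,3)

Maximum flow: 7
Minimum cut: (2,3)
Partition: S = [0, 1, 2], T = [3, 4, 5, 6, 7]

Max-flow min-cut theorem verified: both equal 7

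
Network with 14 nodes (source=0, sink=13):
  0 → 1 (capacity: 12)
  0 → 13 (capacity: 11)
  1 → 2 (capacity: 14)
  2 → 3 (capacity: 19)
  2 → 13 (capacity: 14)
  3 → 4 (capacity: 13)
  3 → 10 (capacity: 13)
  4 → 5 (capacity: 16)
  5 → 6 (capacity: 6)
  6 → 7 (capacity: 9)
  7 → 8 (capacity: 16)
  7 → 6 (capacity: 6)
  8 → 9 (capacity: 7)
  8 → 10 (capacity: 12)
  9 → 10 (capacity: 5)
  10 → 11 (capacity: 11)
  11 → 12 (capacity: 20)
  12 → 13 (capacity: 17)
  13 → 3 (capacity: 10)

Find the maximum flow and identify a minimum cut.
Max flow = 23, Min cut edges: (0,1), (0,13)

Maximum flow: 23
Minimum cut: (0,1), (0,13)
Partition: S = [0], T = [1, 2, 3, 4, 5, 6, 7, 8, 9, 10, 11, 12, 13]

Max-flow min-cut theorem verified: both equal 23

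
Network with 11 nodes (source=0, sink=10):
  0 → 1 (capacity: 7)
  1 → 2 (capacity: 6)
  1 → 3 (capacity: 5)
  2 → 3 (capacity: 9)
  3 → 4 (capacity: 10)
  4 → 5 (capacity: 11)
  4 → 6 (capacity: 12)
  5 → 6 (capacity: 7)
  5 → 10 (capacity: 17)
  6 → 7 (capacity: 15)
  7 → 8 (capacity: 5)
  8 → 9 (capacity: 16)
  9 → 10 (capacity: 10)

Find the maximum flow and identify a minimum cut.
Max flow = 7, Min cut edges: (0,1)

Maximum flow: 7
Minimum cut: (0,1)
Partition: S = [0], T = [1, 2, 3, 4, 5, 6, 7, 8, 9, 10]

Max-flow min-cut theorem verified: both equal 7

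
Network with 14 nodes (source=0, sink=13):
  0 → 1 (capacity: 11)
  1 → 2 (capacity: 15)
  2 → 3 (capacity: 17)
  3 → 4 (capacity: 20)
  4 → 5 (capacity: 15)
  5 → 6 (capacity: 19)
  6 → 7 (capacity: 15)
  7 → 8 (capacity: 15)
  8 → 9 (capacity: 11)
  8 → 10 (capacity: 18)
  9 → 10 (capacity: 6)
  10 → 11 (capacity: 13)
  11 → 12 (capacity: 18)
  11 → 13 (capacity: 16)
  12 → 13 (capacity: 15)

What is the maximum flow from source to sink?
Maximum flow = 11

Max flow: 11

Flow assignment:
  0 → 1: 11/11
  1 → 2: 11/15
  2 → 3: 11/17
  3 → 4: 11/20
  4 → 5: 11/15
  5 → 6: 11/19
  6 → 7: 11/15
  7 → 8: 11/15
  8 → 10: 11/18
  10 → 11: 11/13
  11 → 13: 11/16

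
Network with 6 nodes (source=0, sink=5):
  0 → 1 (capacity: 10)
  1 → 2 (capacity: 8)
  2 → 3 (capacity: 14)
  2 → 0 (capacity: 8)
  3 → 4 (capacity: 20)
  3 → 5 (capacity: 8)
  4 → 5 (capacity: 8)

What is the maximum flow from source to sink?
Maximum flow = 8

Max flow: 8

Flow assignment:
  0 → 1: 8/10
  1 → 2: 8/8
  2 → 3: 8/14
  3 → 5: 8/8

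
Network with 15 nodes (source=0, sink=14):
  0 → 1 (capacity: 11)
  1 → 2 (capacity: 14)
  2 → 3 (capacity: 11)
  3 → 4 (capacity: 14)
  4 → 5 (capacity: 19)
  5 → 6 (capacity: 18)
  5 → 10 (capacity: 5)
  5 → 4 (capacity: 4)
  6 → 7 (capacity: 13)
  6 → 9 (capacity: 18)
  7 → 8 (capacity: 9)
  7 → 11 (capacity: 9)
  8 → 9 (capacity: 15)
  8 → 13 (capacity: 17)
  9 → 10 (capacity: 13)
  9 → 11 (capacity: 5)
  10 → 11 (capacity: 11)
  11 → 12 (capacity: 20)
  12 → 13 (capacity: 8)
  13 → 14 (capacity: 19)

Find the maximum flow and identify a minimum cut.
Max flow = 11, Min cut edges: (2,3)

Maximum flow: 11
Minimum cut: (2,3)
Partition: S = [0, 1, 2], T = [3, 4, 5, 6, 7, 8, 9, 10, 11, 12, 13, 14]

Max-flow min-cut theorem verified: both equal 11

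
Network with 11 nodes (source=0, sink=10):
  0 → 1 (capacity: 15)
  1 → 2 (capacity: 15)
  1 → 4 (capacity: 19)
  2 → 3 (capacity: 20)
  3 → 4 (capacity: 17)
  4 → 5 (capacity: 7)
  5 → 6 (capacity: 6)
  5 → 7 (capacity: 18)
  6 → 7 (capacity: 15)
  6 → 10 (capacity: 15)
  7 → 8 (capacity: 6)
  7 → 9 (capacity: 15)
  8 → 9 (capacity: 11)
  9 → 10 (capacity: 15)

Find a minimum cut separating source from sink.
Min cut value = 7, edges: (4,5)

Min cut value: 7
Partition: S = [0, 1, 2, 3, 4], T = [5, 6, 7, 8, 9, 10]
Cut edges: (4,5)

By max-flow min-cut theorem, max flow = min cut = 7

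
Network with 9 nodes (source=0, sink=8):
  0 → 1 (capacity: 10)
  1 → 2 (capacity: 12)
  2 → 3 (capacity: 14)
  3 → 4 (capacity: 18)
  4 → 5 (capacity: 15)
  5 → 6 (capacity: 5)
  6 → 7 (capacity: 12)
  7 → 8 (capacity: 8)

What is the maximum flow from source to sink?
Maximum flow = 5

Max flow: 5

Flow assignment:
  0 → 1: 5/10
  1 → 2: 5/12
  2 → 3: 5/14
  3 → 4: 5/18
  4 → 5: 5/15
  5 → 6: 5/5
  6 → 7: 5/12
  7 → 8: 5/8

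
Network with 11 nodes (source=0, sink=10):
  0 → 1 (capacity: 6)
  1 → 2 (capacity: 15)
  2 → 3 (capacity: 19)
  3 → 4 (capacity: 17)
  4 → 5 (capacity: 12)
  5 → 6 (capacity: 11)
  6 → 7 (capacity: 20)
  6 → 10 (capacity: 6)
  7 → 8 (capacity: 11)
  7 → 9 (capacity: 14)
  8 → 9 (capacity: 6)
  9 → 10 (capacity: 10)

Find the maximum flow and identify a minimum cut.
Max flow = 6, Min cut edges: (0,1)

Maximum flow: 6
Minimum cut: (0,1)
Partition: S = [0], T = [1, 2, 3, 4, 5, 6, 7, 8, 9, 10]

Max-flow min-cut theorem verified: both equal 6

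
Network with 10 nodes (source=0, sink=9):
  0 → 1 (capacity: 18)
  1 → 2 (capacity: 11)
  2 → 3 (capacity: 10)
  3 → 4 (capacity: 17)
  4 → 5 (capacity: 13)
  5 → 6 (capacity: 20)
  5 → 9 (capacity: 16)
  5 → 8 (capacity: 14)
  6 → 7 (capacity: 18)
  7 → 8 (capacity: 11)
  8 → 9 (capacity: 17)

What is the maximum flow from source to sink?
Maximum flow = 10

Max flow: 10

Flow assignment:
  0 → 1: 10/18
  1 → 2: 10/11
  2 → 3: 10/10
  3 → 4: 10/17
  4 → 5: 10/13
  5 → 9: 10/16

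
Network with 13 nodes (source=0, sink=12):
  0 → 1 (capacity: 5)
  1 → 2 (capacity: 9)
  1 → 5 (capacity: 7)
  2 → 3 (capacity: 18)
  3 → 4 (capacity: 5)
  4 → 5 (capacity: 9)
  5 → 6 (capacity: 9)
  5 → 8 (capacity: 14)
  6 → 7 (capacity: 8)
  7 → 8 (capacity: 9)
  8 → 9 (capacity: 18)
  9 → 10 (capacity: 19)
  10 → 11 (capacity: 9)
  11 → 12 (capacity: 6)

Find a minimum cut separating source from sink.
Min cut value = 5, edges: (0,1)

Min cut value: 5
Partition: S = [0], T = [1, 2, 3, 4, 5, 6, 7, 8, 9, 10, 11, 12]
Cut edges: (0,1)

By max-flow min-cut theorem, max flow = min cut = 5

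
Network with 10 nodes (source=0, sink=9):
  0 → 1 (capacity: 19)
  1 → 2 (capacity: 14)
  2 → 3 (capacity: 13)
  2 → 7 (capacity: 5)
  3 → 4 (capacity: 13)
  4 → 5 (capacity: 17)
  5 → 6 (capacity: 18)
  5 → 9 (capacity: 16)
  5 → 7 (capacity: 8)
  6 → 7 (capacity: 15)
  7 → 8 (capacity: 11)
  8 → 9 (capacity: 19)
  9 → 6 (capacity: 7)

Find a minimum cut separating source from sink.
Min cut value = 14, edges: (1,2)

Min cut value: 14
Partition: S = [0, 1], T = [2, 3, 4, 5, 6, 7, 8, 9]
Cut edges: (1,2)

By max-flow min-cut theorem, max flow = min cut = 14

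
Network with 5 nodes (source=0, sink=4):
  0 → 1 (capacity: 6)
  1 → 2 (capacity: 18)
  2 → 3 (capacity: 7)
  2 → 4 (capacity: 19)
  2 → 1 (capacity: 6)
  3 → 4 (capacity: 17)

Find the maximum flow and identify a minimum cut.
Max flow = 6, Min cut edges: (0,1)

Maximum flow: 6
Minimum cut: (0,1)
Partition: S = [0], T = [1, 2, 3, 4]

Max-flow min-cut theorem verified: both equal 6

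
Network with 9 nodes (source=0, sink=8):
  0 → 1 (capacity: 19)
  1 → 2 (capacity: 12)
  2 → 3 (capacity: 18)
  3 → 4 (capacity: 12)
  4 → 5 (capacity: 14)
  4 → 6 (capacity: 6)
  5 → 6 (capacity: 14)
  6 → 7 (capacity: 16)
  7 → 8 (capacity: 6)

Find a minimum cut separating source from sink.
Min cut value = 6, edges: (7,8)

Min cut value: 6
Partition: S = [0, 1, 2, 3, 4, 5, 6, 7], T = [8]
Cut edges: (7,8)

By max-flow min-cut theorem, max flow = min cut = 6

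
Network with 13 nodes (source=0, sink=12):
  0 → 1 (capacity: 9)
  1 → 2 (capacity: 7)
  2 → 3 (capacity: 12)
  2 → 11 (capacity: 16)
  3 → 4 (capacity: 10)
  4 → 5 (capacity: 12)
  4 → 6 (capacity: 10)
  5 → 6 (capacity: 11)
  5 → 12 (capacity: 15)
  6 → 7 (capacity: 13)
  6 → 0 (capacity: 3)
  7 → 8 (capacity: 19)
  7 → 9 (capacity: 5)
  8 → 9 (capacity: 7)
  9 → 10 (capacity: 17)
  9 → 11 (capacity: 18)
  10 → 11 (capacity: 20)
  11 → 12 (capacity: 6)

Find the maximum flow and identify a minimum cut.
Max flow = 7, Min cut edges: (1,2)

Maximum flow: 7
Minimum cut: (1,2)
Partition: S = [0, 1], T = [2, 3, 4, 5, 6, 7, 8, 9, 10, 11, 12]

Max-flow min-cut theorem verified: both equal 7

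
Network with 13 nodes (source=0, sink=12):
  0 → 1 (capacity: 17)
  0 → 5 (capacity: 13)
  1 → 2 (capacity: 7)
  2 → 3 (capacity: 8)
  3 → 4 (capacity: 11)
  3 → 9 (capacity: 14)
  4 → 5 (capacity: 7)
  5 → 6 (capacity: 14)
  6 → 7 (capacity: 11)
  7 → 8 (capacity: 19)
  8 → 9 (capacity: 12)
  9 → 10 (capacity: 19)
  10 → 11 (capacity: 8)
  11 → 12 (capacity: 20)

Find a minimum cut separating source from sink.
Min cut value = 8, edges: (10,11)

Min cut value: 8
Partition: S = [0, 1, 2, 3, 4, 5, 6, 7, 8, 9, 10], T = [11, 12]
Cut edges: (10,11)

By max-flow min-cut theorem, max flow = min cut = 8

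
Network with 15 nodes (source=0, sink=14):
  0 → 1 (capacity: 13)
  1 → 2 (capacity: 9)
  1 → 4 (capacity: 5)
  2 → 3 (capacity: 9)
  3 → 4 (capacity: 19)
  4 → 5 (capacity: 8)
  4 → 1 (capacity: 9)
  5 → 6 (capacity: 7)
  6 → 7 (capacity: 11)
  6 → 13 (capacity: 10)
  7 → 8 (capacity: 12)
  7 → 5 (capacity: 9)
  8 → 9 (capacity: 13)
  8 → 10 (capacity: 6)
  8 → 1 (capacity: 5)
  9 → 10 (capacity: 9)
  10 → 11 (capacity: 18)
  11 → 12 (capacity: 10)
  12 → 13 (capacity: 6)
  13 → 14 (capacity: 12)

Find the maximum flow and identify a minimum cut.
Max flow = 7, Min cut edges: (5,6)

Maximum flow: 7
Minimum cut: (5,6)
Partition: S = [0, 1, 2, 3, 4, 5], T = [6, 7, 8, 9, 10, 11, 12, 13, 14]

Max-flow min-cut theorem verified: both equal 7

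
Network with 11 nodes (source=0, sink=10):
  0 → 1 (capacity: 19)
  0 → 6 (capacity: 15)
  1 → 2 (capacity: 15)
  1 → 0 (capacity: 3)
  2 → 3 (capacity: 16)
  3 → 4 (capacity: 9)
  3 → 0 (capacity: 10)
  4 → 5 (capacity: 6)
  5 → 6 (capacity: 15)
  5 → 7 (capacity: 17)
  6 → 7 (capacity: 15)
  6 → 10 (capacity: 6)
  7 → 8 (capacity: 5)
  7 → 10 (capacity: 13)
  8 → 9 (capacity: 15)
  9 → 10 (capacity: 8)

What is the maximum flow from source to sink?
Maximum flow = 21

Max flow: 21

Flow assignment:
  0 → 1: 15/19
  0 → 6: 15/15
  1 → 2: 15/15
  2 → 3: 15/16
  3 → 4: 6/9
  3 → 0: 9/10
  4 → 5: 6/6
  5 → 6: 6/15
  6 → 7: 15/15
  6 → 10: 6/6
  7 → 8: 2/5
  7 → 10: 13/13
  8 → 9: 2/15
  9 → 10: 2/8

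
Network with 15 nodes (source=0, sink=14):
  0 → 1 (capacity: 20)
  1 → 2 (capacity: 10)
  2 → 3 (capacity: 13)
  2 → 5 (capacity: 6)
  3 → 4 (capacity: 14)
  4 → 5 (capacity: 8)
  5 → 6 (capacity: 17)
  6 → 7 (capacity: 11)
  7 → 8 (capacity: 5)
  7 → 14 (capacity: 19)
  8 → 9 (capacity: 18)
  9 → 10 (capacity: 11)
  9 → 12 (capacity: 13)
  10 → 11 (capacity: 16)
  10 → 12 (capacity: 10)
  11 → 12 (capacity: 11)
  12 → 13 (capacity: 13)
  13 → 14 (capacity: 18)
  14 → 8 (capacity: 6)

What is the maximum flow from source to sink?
Maximum flow = 10

Max flow: 10

Flow assignment:
  0 → 1: 10/20
  1 → 2: 10/10
  2 → 3: 4/13
  2 → 5: 6/6
  3 → 4: 4/14
  4 → 5: 4/8
  5 → 6: 10/17
  6 → 7: 10/11
  7 → 14: 10/19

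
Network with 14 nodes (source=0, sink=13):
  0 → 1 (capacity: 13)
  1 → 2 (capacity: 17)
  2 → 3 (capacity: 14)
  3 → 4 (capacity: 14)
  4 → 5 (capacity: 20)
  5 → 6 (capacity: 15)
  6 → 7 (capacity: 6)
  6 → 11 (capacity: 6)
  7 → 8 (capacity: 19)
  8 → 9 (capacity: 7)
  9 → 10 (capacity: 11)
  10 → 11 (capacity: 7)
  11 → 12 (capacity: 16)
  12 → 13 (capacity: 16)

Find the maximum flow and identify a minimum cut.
Max flow = 12, Min cut edges: (6,7), (6,11)

Maximum flow: 12
Minimum cut: (6,7), (6,11)
Partition: S = [0, 1, 2, 3, 4, 5, 6], T = [7, 8, 9, 10, 11, 12, 13]

Max-flow min-cut theorem verified: both equal 12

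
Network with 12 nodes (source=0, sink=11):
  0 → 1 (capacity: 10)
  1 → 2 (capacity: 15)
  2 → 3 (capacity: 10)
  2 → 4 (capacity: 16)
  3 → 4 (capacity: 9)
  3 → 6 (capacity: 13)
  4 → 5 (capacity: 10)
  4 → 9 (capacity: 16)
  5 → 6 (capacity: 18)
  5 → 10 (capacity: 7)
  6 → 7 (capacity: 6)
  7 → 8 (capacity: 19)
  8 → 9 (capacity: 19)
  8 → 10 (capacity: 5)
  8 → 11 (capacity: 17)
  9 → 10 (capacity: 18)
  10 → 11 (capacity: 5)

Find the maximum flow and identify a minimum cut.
Max flow = 10, Min cut edges: (0,1)

Maximum flow: 10
Minimum cut: (0,1)
Partition: S = [0], T = [1, 2, 3, 4, 5, 6, 7, 8, 9, 10, 11]

Max-flow min-cut theorem verified: both equal 10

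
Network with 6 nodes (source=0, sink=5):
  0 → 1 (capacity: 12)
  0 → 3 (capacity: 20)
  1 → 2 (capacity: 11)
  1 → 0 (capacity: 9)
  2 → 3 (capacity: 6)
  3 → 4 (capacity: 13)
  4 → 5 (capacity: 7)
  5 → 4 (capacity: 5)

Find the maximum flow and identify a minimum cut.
Max flow = 7, Min cut edges: (4,5)

Maximum flow: 7
Minimum cut: (4,5)
Partition: S = [0, 1, 2, 3, 4], T = [5]

Max-flow min-cut theorem verified: both equal 7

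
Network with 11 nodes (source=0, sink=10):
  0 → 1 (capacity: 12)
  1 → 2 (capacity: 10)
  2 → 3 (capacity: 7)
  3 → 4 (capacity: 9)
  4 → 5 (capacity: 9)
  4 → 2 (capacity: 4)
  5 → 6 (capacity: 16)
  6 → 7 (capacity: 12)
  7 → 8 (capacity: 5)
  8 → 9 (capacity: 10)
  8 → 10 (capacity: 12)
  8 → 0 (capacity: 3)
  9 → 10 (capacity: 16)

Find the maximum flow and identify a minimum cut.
Max flow = 5, Min cut edges: (7,8)

Maximum flow: 5
Minimum cut: (7,8)
Partition: S = [0, 1, 2, 3, 4, 5, 6, 7], T = [8, 9, 10]

Max-flow min-cut theorem verified: both equal 5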